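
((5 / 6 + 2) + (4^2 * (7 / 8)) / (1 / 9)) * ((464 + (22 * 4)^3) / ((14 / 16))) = 100406957.71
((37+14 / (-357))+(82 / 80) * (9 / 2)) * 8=169619 / 510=332.59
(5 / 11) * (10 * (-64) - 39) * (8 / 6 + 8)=-95060 / 33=-2880.61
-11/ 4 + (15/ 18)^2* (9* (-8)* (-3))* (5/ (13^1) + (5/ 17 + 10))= 1413569/ 884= 1599.06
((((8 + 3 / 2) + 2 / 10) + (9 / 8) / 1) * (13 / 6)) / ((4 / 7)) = 39403 / 960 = 41.04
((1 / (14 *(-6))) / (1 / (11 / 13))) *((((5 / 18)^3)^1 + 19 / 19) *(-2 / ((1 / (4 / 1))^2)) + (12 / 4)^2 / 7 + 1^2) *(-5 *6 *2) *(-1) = 8532260 / 464373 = 18.37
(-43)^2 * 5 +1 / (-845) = 7812024 / 845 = 9245.00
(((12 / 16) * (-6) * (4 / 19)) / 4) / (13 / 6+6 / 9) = -27 / 323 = -0.08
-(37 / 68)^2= -1369 / 4624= -0.30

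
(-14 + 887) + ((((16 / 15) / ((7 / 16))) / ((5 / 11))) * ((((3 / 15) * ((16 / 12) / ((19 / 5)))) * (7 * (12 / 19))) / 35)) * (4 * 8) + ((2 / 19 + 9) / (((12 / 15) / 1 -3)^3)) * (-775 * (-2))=-568723443223 / 1261288875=-450.91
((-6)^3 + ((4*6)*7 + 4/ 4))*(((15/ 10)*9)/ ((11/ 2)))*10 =-12690/ 11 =-1153.64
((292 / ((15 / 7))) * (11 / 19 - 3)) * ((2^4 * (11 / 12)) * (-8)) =33096448 / 855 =38709.30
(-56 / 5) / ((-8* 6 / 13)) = 91 / 30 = 3.03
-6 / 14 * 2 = -6 / 7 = -0.86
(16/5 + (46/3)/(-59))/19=2602/16815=0.15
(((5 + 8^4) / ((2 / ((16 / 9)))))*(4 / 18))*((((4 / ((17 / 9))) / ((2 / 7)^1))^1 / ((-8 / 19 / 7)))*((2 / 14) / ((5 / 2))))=-1454488 / 255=-5703.87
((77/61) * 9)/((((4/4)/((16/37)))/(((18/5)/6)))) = 33264/11285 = 2.95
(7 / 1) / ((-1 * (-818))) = 0.01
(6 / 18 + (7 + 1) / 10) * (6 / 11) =34 / 55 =0.62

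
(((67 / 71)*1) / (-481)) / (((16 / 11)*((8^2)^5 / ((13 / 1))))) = -737 / 45131516346368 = -0.00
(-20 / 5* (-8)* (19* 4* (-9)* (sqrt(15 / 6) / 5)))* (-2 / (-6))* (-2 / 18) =1216* sqrt(10) / 15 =256.36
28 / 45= 0.62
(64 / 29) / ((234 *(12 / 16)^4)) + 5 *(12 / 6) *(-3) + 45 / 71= -572445173 / 19513143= -29.34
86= 86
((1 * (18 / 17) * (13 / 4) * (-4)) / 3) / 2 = -39 / 17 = -2.29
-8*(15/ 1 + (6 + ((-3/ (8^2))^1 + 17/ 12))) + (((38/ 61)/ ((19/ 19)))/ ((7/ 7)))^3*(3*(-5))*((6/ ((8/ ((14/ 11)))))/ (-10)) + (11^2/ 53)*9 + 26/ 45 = -157.49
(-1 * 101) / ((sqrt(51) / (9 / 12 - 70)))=27977 * sqrt(51) / 204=979.39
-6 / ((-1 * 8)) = 3 / 4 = 0.75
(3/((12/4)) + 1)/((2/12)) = 12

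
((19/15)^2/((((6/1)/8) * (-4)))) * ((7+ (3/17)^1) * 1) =-44042/11475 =-3.84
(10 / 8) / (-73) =-5 / 292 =-0.02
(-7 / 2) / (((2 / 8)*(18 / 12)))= -28 / 3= -9.33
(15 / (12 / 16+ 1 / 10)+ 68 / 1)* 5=7280 / 17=428.24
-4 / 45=-0.09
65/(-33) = -65/33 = -1.97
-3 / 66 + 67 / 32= 721 / 352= 2.05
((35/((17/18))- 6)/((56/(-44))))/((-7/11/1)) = 31944/833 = 38.35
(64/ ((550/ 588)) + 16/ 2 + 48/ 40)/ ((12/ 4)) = 21346/ 825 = 25.87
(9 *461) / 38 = 4149 / 38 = 109.18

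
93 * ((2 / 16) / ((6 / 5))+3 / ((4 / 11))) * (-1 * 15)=-186465 / 16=-11654.06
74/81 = 0.91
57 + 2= 59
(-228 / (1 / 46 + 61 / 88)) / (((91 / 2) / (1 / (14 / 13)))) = -461472 / 70903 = -6.51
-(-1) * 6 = 6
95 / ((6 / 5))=475 / 6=79.17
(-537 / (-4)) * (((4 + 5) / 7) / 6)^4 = 43497 / 153664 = 0.28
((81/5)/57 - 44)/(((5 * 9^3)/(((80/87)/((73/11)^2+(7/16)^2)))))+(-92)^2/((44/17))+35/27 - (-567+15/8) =2787205376710317011/726477426690840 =3836.60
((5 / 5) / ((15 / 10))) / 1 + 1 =5 / 3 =1.67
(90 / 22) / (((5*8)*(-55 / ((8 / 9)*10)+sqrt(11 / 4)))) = -0.02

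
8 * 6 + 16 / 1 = 64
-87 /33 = -29 /11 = -2.64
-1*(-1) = 1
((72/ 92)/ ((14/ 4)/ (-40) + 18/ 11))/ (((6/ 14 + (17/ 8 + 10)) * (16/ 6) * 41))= 332640/ 903572227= 0.00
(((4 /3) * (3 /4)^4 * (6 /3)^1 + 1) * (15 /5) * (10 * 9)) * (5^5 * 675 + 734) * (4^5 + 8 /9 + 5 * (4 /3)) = 4334343245265 /4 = 1083585811316.25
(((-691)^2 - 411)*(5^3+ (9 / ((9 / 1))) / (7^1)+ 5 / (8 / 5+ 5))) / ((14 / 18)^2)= 34055902170 / 343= 99288344.52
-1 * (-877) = 877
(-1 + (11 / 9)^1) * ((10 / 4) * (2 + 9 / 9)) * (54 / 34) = 2.65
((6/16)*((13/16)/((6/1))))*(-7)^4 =31213/256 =121.93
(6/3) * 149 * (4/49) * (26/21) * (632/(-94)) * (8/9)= -78347776/435267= -180.00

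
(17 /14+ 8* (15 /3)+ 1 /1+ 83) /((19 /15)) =98.85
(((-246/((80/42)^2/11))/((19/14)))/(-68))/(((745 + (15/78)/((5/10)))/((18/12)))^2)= 705864159/21566890880000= 0.00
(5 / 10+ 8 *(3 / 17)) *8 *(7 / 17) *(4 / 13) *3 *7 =11760 / 289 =40.69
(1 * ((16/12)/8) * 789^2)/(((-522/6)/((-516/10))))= 8922801/145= 61536.56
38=38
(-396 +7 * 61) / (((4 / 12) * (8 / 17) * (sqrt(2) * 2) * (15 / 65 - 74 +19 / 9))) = -184977 * sqrt(2) / 268288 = -0.98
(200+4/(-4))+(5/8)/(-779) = 199.00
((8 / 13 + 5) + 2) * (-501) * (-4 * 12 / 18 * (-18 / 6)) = -396792 / 13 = -30522.46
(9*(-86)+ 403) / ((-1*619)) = 371 / 619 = 0.60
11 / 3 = 3.67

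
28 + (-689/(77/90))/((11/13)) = -923.75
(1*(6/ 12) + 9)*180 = 1710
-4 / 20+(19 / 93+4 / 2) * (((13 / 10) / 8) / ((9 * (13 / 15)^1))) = -3439 / 22320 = -0.15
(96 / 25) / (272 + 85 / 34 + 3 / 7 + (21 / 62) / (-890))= 0.01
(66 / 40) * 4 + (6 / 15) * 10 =53 / 5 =10.60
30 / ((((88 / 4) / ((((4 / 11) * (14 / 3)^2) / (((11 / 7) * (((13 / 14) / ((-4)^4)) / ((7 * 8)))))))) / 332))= 1828429496320 / 51909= 35223747.26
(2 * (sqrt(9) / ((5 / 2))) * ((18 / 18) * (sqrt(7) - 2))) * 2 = -48 / 5 + 24 * sqrt(7) / 5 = 3.10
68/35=1.94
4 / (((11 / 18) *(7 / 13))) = 936 / 77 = 12.16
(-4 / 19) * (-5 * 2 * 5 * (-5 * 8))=-421.05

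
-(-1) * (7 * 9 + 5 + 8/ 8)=69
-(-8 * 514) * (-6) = -24672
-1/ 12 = -0.08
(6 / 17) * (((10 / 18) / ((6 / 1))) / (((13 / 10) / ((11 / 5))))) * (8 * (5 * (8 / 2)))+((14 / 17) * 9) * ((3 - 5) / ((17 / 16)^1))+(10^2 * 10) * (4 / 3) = 44911456 / 33813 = 1328.23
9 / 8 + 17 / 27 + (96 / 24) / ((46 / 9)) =12605 / 4968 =2.54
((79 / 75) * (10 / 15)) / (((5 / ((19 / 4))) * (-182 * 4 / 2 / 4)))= -1501 / 204750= -0.01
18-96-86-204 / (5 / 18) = -4492 / 5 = -898.40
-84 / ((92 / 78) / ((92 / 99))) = -728 / 11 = -66.18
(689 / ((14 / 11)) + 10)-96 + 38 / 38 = 6389 / 14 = 456.36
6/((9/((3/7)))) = 2/7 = 0.29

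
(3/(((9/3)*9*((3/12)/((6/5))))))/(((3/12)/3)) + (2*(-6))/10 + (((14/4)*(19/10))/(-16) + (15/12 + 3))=2891/320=9.03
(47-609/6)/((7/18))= -981/7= -140.14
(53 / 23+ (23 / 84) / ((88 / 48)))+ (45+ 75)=433731 / 3542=122.45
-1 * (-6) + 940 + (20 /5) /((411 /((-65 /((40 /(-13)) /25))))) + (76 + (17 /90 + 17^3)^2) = 26788659803903 /1109700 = 24140452.20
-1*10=-10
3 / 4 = 0.75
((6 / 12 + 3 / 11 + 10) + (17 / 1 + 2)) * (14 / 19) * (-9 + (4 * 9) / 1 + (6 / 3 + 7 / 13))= 1760640 / 2717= 648.01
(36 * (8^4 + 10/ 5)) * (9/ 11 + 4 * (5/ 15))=3491496/ 11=317408.73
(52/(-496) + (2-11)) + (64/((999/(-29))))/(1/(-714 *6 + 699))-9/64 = 6651.17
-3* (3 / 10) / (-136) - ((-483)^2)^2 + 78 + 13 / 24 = -222048930365203 / 4080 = -54423757442.45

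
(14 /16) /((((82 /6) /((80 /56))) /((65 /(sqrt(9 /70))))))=325 * sqrt(70) /164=16.58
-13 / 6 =-2.17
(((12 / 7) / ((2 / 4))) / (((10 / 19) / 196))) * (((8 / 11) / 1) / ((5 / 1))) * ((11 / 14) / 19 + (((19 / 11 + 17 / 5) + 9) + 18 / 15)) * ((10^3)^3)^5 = 345358848000000000000000000000000000000000000000000 / 121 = 2854205355371900826446281000000000000000000000000.00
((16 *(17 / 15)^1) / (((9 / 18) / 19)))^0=1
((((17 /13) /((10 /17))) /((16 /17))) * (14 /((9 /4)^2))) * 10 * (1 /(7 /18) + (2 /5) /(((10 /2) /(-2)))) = 4146572 /26325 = 157.51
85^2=7225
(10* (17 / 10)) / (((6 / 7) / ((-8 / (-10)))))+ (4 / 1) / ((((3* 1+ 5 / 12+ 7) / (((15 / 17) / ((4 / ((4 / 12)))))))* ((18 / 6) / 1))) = 15.88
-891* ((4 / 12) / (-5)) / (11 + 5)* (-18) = -2673 / 40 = -66.82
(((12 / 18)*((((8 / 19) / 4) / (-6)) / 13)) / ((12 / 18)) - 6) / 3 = -4447 / 2223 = -2.00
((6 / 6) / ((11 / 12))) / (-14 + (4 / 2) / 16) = -32 / 407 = -0.08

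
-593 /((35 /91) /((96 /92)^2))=-4440384 /2645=-1678.78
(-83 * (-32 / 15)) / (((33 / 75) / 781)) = 942880 / 3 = 314293.33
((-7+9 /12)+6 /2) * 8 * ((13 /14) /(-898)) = 169 /6286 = 0.03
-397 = -397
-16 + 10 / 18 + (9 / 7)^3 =-41116 / 3087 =-13.32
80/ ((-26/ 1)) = -40/ 13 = -3.08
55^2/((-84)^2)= 3025/7056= 0.43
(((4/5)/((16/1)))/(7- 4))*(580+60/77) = 2236/231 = 9.68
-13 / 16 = -0.81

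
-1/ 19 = -0.05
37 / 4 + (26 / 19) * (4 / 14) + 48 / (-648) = 137419 / 14364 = 9.57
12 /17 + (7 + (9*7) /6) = 619 /34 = 18.21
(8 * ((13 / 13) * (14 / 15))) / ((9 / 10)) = 224 / 27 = 8.30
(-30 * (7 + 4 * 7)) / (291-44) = -4.25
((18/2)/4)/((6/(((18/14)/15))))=9/280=0.03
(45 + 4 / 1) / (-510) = -49 / 510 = -0.10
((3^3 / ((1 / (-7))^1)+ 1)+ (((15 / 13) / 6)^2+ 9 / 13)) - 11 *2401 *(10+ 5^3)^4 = -5930162786174095 / 676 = -8772430157062.27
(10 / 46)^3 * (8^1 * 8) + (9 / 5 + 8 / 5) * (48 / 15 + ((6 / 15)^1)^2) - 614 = -915442774 / 1520875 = -601.92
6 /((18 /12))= 4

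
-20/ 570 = -2/ 57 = -0.04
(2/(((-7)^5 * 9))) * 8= -16/151263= -0.00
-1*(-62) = 62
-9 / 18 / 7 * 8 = -4 / 7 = -0.57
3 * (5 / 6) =5 / 2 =2.50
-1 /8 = -0.12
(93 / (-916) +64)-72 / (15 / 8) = 116783 / 4580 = 25.50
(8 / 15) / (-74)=-4 / 555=-0.01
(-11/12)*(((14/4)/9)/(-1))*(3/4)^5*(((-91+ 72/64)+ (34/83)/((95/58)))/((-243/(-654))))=-5272239203/258375680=-20.41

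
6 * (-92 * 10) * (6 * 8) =-264960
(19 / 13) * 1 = 19 / 13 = 1.46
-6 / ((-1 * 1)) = 6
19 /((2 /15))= 285 /2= 142.50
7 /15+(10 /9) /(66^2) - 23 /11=-159167 /98010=-1.62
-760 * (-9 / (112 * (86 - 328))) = -855 / 3388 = -0.25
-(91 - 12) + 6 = -73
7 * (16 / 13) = 112 / 13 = 8.62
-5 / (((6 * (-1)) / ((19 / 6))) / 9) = 95 / 4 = 23.75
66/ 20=33/ 10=3.30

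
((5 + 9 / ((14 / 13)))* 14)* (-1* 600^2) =-67320000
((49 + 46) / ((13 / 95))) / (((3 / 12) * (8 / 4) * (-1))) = -18050 / 13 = -1388.46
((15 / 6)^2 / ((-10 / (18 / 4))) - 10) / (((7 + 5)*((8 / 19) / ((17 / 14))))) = -66215 / 21504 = -3.08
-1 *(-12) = 12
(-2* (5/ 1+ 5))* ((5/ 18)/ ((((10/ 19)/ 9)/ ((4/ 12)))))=-95/ 3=-31.67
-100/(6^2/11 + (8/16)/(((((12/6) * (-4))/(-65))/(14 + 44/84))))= -1.61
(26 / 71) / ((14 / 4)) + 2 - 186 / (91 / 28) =-356170 / 6461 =-55.13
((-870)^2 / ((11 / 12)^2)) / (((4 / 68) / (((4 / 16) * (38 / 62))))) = 8801233200 / 3751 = 2346369.82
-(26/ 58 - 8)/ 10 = 219/ 290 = 0.76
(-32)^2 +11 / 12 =12299 / 12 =1024.92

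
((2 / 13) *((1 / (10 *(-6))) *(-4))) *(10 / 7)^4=4000 / 93639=0.04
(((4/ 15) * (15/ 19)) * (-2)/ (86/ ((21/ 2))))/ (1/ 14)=-588/ 817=-0.72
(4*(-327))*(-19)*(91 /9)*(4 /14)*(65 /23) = 13999960 /69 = 202897.97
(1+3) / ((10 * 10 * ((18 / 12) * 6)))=1 / 225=0.00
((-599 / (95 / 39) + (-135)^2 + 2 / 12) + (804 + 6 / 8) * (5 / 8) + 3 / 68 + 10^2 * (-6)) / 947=2772467803 / 146822880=18.88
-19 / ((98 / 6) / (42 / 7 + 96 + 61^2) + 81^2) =-217911 / 75248158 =-0.00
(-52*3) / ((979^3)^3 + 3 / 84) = -4368 / 23131418048175600463389667733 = -0.00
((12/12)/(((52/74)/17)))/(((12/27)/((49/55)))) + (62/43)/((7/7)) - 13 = 9084887/245960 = 36.94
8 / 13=0.62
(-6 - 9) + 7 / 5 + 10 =-18 / 5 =-3.60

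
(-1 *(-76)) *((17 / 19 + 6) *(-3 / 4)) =-393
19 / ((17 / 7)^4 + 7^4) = 45619 / 5848322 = 0.01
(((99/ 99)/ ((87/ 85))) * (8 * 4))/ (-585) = -544/ 10179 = -0.05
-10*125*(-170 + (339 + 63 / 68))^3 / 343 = -964250486796875 / 53925088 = -17881296.49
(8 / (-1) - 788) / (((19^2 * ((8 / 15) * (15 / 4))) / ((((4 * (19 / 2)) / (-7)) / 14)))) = 398 / 931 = 0.43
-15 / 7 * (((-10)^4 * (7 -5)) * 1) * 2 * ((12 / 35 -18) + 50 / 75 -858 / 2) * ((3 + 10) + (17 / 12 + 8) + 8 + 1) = 176545330000 / 147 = 1200988639.46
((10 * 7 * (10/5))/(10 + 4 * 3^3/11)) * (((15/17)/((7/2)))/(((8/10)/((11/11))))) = 4125/1853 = 2.23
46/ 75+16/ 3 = 446/ 75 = 5.95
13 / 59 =0.22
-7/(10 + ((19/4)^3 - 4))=-0.06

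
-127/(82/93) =-11811/82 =-144.04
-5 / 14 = -0.36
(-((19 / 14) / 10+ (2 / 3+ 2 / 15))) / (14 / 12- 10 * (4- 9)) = -393 / 21490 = -0.02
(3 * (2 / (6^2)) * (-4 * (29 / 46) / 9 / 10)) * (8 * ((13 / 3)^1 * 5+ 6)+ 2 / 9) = -28913 / 27945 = -1.03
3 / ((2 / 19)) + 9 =37.50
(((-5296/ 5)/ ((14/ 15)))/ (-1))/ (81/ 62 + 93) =164176/ 13643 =12.03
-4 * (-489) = 1956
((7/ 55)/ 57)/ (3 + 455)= 7/ 1435830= 0.00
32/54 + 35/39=523/351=1.49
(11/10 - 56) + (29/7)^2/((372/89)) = -4629341/91140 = -50.79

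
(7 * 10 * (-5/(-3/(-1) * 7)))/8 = -25/12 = -2.08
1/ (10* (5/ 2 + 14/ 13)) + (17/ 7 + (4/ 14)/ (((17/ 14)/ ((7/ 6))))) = 50374/ 18445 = 2.73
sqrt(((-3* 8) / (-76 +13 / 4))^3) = 128* sqrt(194) / 9409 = 0.19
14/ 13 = 1.08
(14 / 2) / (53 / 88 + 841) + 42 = 3111178 / 74061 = 42.01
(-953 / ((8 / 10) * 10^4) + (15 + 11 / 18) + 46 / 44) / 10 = 13097653 / 7920000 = 1.65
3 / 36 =0.08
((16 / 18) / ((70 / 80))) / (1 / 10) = 640 / 63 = 10.16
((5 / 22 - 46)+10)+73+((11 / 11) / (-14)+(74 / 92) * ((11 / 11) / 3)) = 397667 / 10626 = 37.42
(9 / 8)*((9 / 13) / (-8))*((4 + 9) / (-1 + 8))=-0.18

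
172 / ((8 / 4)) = 86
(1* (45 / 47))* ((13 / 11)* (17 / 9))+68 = 36261 / 517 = 70.14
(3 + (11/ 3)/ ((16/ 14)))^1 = 6.21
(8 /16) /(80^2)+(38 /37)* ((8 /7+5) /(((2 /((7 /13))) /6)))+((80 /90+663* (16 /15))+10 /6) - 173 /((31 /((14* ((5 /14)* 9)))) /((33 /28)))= 5097953839873 /12024230400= 423.97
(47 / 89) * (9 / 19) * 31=13113 / 1691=7.75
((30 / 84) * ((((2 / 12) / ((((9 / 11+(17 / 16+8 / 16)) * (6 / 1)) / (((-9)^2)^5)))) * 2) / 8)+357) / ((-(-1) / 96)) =1022890610736 / 2933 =348752339.15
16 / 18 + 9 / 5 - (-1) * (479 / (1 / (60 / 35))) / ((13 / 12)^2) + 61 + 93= 45588373 / 53235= 856.36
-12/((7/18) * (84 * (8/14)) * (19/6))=-27/133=-0.20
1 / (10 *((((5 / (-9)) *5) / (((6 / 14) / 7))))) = -27 / 12250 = -0.00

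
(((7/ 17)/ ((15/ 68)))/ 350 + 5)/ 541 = 1877/ 202875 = 0.01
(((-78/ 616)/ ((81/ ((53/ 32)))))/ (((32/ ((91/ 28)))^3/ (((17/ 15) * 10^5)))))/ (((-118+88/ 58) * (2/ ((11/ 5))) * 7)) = 93283796125/ 224936866086912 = 0.00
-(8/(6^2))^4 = -16/6561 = -0.00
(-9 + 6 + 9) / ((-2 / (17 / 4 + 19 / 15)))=-331 / 20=-16.55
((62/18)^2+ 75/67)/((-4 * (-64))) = 35231/694656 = 0.05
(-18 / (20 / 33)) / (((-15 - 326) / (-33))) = -891 / 310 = -2.87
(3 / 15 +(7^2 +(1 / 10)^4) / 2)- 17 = 154001 / 20000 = 7.70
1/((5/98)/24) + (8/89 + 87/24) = 1687849/3560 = 474.11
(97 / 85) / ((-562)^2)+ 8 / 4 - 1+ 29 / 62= 1221529677 / 832248940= 1.47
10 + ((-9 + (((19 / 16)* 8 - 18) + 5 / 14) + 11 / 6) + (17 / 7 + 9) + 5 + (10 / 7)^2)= 3869 / 294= 13.16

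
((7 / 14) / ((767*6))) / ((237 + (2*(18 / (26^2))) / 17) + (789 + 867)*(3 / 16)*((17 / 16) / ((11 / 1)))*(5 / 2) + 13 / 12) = 38896 / 112076946281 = 0.00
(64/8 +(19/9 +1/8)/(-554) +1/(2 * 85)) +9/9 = 30520579/3390480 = 9.00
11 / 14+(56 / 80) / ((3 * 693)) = 8171 / 10395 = 0.79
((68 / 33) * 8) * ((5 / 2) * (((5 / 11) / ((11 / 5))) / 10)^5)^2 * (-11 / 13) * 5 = -20751953125 / 3358367974703339565931392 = -0.00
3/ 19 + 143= 143.16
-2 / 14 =-1 / 7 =-0.14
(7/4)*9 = 63/4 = 15.75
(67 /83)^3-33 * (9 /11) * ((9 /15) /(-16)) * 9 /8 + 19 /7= 11218177221 /2561605760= 4.38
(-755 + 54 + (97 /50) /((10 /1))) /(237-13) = -350403 /112000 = -3.13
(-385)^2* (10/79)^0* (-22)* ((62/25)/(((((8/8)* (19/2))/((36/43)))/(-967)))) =563060149344/817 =689180109.36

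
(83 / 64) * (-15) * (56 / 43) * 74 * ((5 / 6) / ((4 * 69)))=-5.66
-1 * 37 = -37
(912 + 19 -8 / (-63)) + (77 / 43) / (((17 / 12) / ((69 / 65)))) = 2791294043 / 2993445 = 932.47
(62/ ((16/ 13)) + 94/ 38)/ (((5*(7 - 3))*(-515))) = -8033/ 1565600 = -0.01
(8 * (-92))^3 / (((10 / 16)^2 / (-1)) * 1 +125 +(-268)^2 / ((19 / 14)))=-484804919296 / 64505829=-7515.68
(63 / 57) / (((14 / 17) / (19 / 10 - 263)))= -133161 / 380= -350.42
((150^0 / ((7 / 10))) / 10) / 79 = 1 / 553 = 0.00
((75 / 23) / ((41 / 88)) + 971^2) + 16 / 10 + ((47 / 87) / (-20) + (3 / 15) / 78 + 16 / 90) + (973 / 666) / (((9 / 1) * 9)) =942849.77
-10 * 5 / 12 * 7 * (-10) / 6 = 875 / 18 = 48.61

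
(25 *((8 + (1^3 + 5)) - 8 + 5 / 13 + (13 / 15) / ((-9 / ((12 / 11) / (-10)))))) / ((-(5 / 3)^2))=-205763 / 3575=-57.56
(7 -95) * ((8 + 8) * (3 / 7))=-4224 / 7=-603.43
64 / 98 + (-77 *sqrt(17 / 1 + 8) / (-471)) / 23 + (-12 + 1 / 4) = -23486315 / 2123268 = -11.06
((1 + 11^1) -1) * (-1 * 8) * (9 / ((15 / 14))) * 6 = -22176 / 5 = -4435.20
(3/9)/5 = 1/15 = 0.07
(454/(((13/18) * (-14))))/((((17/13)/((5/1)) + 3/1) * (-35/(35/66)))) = 3405/16324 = 0.21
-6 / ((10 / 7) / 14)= -294 / 5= -58.80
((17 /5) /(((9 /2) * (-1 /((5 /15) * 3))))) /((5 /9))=-34 /25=-1.36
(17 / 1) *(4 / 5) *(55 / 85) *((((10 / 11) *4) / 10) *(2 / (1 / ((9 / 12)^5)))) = 243 / 160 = 1.52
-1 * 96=-96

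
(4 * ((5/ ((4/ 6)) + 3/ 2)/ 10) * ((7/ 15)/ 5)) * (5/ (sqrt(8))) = 21 * sqrt(2)/ 50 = 0.59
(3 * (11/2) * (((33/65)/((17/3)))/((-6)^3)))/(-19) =121/335920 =0.00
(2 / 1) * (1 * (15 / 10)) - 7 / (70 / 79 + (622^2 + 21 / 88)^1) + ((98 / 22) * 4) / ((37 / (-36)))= -15693983939393 / 1094677532509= -14.34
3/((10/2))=0.60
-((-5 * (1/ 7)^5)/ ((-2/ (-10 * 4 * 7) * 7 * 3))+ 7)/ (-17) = 0.41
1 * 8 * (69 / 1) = 552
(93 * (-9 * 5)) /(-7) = 4185 /7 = 597.86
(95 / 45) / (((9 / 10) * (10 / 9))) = 19 / 9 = 2.11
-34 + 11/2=-57/2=-28.50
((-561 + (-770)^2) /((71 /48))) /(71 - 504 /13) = 369619536 /29749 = 12424.60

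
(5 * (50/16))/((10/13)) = 325/16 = 20.31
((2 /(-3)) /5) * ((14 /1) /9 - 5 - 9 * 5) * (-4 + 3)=-872 /135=-6.46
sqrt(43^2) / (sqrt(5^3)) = 43 * sqrt(5) / 25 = 3.85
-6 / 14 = -3 / 7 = -0.43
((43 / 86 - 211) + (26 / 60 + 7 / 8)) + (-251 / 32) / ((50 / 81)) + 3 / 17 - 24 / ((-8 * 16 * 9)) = -18090821 / 81600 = -221.70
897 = 897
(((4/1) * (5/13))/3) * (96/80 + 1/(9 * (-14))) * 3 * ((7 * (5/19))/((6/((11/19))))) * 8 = 2.61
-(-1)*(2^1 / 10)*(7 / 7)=1 / 5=0.20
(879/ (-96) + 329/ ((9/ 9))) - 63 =8219/ 32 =256.84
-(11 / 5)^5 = -161051 / 3125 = -51.54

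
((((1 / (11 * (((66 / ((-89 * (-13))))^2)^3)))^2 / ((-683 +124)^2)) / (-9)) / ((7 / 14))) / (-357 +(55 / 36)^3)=34049724536682911308581244164500329 / 2430918257523302219134164807456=14006.94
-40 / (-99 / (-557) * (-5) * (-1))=-4456 / 99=-45.01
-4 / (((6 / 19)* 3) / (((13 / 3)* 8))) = -3952 / 27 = -146.37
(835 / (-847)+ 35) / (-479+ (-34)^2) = 0.05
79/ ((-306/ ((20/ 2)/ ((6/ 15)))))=-1975/ 306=-6.45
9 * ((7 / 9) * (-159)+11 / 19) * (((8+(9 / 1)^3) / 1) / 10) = -7756188 / 95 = -81644.08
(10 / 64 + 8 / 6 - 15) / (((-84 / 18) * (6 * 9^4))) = 1297 / 17635968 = 0.00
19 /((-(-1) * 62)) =0.31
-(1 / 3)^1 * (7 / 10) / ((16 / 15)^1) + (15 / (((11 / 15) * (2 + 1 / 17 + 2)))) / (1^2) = 39029 / 8096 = 4.82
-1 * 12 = -12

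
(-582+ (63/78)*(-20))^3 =-470184984576/2197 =-214012282.47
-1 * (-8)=8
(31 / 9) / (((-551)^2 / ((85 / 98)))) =2635 / 267776082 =0.00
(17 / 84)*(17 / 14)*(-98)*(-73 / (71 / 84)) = 147679 / 71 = 2079.99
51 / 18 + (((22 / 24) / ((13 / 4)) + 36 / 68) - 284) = -123917 / 442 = -280.36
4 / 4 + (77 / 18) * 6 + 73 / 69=1913 / 69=27.72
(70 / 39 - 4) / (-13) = 86 / 507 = 0.17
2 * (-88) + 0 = -176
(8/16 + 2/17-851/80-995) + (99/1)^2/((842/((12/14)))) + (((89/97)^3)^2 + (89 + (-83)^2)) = 19976006382381429524479/3338485157995037680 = 5983.55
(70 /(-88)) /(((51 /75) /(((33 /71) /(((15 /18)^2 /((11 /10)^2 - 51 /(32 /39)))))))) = 9215073 /193120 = 47.72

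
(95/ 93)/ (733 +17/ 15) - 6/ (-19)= 2057257/ 6486068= 0.32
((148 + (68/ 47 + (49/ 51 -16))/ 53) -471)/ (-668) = 10266706/ 21215847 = 0.48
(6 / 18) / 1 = 1 / 3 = 0.33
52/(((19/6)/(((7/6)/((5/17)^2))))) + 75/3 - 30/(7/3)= 776747/3325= 233.61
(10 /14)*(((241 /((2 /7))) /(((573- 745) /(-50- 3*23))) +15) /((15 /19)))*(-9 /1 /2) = -2437.09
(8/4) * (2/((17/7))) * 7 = 196/17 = 11.53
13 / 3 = 4.33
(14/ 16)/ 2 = 7/ 16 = 0.44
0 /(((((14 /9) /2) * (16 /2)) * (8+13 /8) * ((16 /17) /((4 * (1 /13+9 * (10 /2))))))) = 0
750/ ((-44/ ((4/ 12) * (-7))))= 875/ 22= 39.77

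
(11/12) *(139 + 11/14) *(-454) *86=-210125047/42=-5002977.31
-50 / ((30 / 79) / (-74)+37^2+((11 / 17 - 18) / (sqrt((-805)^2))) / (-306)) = -122403840300 / 3351404757041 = -0.04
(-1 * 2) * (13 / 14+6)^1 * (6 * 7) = -582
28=28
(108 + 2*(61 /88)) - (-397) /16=23619 /176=134.20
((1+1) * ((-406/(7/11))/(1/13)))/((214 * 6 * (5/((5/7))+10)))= -4147/5457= -0.76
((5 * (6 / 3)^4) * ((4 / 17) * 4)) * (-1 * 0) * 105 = 0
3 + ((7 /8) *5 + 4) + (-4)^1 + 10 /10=67 /8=8.38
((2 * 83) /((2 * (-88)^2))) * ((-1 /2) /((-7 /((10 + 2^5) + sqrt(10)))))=83 * sqrt(10) /108416 + 249 /7744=0.03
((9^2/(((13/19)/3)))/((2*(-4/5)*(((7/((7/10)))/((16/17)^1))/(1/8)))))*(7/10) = -32319/17680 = -1.83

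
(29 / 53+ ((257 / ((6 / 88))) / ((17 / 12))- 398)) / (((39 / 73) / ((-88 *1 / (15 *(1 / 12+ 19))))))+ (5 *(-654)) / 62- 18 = -1712604111931 / 1247258805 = -1373.09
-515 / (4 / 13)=-6695 / 4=-1673.75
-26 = -26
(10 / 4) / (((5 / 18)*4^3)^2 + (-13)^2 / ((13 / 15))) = 81 / 16558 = 0.00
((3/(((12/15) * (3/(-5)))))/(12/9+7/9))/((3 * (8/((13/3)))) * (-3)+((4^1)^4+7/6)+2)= -8775/718922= -0.01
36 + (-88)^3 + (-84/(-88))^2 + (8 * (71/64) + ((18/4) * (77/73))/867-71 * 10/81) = -1127211727422811/1654173576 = -681434.97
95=95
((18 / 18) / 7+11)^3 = 474552 / 343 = 1383.53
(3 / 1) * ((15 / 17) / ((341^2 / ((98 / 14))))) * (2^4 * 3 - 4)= 1260 / 179707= 0.01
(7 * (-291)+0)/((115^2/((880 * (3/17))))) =-1075536/44965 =-23.92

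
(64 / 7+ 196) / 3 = 1436 / 21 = 68.38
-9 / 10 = -0.90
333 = 333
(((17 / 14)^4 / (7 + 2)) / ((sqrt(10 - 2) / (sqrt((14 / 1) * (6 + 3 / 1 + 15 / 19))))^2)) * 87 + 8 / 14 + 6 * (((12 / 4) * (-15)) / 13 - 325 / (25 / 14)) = -2039138393 / 2711072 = -752.15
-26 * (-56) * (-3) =-4368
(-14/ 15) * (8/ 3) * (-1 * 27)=336/ 5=67.20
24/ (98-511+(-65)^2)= 6/ 953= 0.01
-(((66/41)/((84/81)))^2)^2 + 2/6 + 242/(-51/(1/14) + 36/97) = -21835191263149571/3757177535109936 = -5.81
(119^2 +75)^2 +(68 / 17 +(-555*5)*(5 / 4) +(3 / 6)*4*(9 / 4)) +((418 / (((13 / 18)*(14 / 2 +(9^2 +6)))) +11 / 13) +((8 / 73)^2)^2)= 14065695149844655273 / 69405301004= 202660242.75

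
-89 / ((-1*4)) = 89 / 4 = 22.25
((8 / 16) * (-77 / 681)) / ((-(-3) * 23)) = -77 / 93978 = -0.00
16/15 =1.07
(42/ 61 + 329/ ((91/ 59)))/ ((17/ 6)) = 1018194/ 13481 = 75.53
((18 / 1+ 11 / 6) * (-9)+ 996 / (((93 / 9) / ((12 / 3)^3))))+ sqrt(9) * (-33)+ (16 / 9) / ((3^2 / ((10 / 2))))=29590939 / 5022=5892.26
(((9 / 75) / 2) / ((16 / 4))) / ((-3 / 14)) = -7 / 100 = -0.07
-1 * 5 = -5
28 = 28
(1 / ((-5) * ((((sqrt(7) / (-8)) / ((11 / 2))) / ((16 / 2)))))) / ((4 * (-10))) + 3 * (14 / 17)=42 / 17-44 * sqrt(7) / 175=1.81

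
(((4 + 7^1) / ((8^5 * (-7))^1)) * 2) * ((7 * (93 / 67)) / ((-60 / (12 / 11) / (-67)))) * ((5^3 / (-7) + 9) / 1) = 2883 / 286720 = 0.01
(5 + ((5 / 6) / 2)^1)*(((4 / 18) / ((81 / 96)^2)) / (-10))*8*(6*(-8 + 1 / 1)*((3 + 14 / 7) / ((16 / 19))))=2213120 / 6561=337.31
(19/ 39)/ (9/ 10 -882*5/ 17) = -170/ 90207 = -0.00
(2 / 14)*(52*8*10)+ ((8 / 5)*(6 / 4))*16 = 22144 / 35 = 632.69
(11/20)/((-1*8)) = -11/160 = -0.07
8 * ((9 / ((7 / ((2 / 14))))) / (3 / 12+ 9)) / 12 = 24 / 1813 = 0.01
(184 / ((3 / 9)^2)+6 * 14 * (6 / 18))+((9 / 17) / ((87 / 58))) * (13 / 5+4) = 143338 / 85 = 1686.33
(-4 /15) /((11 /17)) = -68 /165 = -0.41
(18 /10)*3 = 27 /5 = 5.40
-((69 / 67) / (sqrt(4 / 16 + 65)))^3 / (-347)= 97336*sqrt(29) / 87770764001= 0.00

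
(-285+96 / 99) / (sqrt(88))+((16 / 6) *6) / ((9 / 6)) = 32 / 3 - 9373 *sqrt(22) / 1452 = -19.61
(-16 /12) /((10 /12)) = -8 /5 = -1.60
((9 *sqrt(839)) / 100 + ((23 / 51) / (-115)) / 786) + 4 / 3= 267239 / 200430 + 9 *sqrt(839) / 100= 3.94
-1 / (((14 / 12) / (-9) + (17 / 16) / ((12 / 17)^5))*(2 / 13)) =-25878528 / 23621473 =-1.10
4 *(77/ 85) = 3.62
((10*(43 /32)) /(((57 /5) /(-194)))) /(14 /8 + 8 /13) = -1355575 /14022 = -96.67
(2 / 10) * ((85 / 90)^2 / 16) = 289 / 25920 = 0.01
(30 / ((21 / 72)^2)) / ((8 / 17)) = 36720 / 49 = 749.39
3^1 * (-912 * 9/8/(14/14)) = -3078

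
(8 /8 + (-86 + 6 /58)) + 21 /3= -2259 /29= -77.90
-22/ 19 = -1.16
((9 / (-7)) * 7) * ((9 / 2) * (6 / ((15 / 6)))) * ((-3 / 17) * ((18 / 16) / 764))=6561 / 259760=0.03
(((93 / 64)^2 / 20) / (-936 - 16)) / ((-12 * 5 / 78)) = 112437 / 779878400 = 0.00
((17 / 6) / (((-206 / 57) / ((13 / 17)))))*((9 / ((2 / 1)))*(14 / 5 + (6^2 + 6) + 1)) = -509067 / 4120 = -123.56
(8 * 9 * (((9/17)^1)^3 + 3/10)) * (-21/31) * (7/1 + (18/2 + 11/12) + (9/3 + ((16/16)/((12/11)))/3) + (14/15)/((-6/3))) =-1645037604/3807575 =-432.04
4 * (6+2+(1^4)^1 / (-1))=28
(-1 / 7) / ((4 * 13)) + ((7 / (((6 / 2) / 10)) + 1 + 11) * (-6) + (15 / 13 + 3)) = -75657 / 364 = -207.85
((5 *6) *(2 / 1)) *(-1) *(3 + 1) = -240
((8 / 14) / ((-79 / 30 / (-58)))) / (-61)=-6960 / 33733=-0.21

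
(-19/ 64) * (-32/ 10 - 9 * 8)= 22.32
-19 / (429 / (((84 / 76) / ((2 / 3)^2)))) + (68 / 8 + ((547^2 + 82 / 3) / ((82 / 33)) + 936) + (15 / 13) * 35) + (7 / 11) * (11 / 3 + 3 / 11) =121411.66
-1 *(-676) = 676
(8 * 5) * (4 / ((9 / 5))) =800 / 9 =88.89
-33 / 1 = -33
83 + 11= 94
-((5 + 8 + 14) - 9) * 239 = -4302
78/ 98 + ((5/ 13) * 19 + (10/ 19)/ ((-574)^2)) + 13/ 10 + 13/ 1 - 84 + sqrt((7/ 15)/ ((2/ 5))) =-6265936583/ 101725715 + sqrt(42)/ 6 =-60.52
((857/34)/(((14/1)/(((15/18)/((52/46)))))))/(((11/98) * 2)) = 689885/116688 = 5.91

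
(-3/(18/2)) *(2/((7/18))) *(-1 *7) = 12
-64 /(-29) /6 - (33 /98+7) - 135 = -1210427 /8526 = -141.97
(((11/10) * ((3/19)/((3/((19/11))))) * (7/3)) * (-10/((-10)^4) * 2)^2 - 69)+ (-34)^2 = 8152500007/7500000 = 1087.00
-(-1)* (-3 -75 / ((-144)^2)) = -20761 / 6912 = -3.00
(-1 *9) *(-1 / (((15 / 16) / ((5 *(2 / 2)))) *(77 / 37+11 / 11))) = 296 / 19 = 15.58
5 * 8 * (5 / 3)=200 / 3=66.67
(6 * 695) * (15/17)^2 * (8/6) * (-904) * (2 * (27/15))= -4071254400/289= -14087385.47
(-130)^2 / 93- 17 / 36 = 202273 / 1116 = 181.25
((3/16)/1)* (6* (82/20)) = 4.61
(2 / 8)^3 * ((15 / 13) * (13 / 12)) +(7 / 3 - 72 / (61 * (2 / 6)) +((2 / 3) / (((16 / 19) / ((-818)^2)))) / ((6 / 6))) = 8272138417 / 15616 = 529721.98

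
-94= -94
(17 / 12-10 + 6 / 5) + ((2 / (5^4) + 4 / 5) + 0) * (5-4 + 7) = -7183 / 7500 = -0.96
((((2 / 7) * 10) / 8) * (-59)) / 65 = -59 / 182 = -0.32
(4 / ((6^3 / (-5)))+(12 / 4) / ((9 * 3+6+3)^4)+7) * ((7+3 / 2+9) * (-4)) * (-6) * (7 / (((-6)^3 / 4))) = -376.07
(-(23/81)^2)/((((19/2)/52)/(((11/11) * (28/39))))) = -118496/373977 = -0.32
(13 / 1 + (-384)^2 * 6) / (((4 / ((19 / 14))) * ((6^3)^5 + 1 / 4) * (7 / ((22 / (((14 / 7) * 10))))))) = 184912541 / 1843125139538900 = 0.00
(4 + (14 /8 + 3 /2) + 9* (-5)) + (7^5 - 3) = 67065 /4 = 16766.25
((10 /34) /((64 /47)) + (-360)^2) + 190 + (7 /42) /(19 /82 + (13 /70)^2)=22655699626535 /174555456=129790.84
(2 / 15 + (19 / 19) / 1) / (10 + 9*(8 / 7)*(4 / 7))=833 / 11670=0.07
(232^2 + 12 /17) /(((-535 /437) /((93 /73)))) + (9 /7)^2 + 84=-363878505597 /6506563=-55924.84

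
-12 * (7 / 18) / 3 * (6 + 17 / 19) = -1834 / 171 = -10.73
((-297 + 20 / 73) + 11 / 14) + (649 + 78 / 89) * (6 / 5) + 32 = 515.91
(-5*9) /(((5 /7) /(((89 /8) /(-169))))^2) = -3493161 /9139520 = -0.38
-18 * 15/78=-45/13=-3.46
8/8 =1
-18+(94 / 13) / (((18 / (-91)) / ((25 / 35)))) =-397 / 9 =-44.11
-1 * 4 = -4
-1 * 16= -16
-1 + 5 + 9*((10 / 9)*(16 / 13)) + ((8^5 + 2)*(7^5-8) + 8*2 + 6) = 550503268.31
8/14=4/7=0.57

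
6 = 6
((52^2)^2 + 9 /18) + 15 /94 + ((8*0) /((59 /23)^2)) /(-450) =343645983 /47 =7311616.66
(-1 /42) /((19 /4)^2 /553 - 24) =632 /635973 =0.00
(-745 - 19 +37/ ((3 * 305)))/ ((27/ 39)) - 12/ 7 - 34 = -65669843/ 57645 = -1139.21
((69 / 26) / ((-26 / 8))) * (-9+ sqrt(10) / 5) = 1242 / 169 -138 * sqrt(10) / 845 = 6.83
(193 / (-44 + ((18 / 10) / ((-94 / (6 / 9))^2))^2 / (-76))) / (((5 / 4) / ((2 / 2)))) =-3.51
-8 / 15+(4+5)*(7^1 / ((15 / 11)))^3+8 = 153111 / 125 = 1224.89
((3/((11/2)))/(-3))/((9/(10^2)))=-2.02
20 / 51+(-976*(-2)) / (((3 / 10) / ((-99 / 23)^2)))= 3252374420 / 26979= 120552.07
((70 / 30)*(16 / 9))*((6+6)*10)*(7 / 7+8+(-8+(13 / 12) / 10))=14896 / 27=551.70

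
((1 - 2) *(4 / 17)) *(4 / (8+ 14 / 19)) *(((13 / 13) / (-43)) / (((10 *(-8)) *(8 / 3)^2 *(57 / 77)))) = -231 / 38830720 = -0.00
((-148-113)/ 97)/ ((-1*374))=261/ 36278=0.01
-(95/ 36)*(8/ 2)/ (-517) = 95/ 4653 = 0.02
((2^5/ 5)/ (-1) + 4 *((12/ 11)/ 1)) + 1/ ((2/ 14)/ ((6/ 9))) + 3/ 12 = 1901/ 660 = 2.88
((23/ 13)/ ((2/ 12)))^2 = 19044/ 169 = 112.69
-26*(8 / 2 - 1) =-78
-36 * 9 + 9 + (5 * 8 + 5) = -270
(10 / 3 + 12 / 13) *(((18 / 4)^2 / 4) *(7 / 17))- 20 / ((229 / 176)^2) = -272669393 / 92715688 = -2.94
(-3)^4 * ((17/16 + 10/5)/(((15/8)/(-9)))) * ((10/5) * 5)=-11907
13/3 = 4.33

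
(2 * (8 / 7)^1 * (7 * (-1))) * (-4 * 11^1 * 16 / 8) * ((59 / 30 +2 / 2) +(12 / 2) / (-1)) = -64064 / 15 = -4270.93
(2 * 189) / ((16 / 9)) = 1701 / 8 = 212.62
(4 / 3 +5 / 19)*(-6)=-182 / 19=-9.58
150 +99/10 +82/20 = 164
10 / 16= 5 / 8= 0.62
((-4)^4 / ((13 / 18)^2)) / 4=20736 / 169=122.70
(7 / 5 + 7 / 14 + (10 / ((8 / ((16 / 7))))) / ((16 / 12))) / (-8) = -283 / 560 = -0.51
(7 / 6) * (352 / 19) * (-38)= -2464 / 3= -821.33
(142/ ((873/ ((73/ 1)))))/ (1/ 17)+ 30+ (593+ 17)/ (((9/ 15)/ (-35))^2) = 604094554/ 291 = 2075926.30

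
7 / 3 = 2.33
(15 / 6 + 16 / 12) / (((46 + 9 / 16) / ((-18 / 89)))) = -1104 / 66305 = -0.02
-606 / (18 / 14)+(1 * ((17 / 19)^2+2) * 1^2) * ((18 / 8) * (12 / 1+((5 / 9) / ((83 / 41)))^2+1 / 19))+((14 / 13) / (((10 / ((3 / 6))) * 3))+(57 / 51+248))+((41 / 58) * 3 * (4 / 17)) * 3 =-1310791115322269 / 9085074937770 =-144.28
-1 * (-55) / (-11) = -5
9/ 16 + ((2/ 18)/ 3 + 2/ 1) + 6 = 3715/ 432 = 8.60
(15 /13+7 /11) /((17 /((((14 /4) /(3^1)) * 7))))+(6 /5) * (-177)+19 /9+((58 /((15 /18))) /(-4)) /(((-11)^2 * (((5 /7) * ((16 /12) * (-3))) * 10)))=-50401829299 /240669000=-209.42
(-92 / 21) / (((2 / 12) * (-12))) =46 / 21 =2.19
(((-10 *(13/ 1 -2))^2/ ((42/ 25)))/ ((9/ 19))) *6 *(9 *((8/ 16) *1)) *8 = 22990000/ 7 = 3284285.71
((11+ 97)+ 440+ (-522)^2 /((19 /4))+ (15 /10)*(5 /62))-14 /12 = 409322065 /7068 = 57912.01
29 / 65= 0.45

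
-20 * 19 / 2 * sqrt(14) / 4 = -95 * sqrt(14) / 2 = -177.73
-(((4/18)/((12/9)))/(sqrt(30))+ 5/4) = -5/4-sqrt(30)/180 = -1.28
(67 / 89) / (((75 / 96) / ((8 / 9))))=17152 / 20025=0.86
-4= -4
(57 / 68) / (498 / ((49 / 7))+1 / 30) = 5985 / 508198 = 0.01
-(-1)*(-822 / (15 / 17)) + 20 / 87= -405146 / 435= -931.37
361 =361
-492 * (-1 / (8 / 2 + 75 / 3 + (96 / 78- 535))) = -3198 / 3281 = -0.97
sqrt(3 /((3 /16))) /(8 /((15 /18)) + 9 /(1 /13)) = 20 /633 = 0.03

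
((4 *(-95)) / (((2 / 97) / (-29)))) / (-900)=-53447 / 90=-593.86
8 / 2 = 4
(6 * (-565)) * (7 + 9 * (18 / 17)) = -952590 / 17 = -56034.71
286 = 286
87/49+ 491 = 24146/49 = 492.78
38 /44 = 19 /22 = 0.86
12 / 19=0.63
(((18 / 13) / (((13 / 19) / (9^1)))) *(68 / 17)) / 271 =12312 / 45799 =0.27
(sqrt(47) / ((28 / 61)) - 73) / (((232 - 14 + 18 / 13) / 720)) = -170820 / 713 + 35685*sqrt(47) / 4991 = -190.56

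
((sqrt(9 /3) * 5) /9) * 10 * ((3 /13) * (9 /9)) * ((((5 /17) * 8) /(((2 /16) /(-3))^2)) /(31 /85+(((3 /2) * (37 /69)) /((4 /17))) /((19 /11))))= 6712320000 * sqrt(3) /9054383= 1284.03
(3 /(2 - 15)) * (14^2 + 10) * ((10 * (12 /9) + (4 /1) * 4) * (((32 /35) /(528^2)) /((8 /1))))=-103 /180180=-0.00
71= 71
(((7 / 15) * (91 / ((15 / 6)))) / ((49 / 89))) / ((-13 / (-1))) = 178 / 75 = 2.37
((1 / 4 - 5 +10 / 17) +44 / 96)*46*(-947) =161328.88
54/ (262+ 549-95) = 27/ 358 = 0.08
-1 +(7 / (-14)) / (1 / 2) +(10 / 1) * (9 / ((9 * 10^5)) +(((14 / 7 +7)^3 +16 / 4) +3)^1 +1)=7368.00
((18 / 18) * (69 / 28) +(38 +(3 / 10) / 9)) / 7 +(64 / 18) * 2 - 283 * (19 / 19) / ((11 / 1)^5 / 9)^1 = 18296603557 / 1420469820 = 12.88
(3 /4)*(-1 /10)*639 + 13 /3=-5231 /120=-43.59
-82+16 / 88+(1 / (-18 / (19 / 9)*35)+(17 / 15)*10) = -4396349 / 62370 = -70.49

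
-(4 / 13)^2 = -16 / 169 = -0.09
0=0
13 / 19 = 0.68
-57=-57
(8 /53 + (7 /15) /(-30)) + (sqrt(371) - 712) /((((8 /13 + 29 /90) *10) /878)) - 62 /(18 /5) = -1744857801737 /26163450 + 102726 *sqrt(371) /1097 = -64886.98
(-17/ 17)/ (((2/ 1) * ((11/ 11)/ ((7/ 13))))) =-7/ 26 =-0.27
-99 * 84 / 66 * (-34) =4284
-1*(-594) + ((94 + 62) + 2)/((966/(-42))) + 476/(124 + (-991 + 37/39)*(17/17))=113921033/194212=586.58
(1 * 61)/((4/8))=122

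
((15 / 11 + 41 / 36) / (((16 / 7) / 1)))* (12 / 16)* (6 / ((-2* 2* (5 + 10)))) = -6937 / 84480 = -0.08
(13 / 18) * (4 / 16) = 13 / 72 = 0.18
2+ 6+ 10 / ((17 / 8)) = 216 / 17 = 12.71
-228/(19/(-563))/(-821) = -6756/821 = -8.23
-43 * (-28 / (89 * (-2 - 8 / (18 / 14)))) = -5418 / 3293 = -1.65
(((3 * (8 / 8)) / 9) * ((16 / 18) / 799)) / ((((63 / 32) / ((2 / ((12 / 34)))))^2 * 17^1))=8192 / 45329949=0.00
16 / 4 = 4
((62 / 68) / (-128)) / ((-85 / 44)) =341 / 92480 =0.00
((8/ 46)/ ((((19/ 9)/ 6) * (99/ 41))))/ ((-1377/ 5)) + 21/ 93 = 15394051/ 68398803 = 0.23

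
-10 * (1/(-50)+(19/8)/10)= -87/40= -2.18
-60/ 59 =-1.02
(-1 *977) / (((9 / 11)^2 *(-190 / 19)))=118217 / 810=145.95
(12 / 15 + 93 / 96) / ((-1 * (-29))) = 283 / 4640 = 0.06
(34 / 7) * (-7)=-34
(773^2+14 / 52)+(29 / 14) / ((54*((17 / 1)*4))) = 399331201121 / 668304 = 597529.27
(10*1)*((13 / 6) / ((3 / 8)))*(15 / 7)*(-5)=-13000 / 21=-619.05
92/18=46/9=5.11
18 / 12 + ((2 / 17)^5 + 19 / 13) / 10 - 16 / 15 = 32088893 / 55374423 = 0.58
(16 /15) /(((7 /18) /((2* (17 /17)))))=192 /35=5.49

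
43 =43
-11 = -11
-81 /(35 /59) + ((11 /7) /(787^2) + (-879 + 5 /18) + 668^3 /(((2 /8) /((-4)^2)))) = 7443879812362725877 /390202470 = 19076967432.73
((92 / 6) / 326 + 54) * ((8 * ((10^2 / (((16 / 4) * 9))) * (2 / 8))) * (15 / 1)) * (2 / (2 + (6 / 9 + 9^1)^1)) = 2642900 / 3423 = 772.10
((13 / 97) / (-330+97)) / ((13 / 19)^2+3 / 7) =-0.00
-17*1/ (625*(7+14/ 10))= -17/ 5250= -0.00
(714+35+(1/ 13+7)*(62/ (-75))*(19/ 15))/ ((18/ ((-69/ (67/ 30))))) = -1272.88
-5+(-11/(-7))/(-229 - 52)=-5.01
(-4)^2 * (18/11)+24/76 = 5538/209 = 26.50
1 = 1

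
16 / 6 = 8 / 3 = 2.67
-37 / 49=-0.76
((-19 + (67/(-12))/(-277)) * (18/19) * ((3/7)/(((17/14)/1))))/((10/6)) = -1703403/447355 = -3.81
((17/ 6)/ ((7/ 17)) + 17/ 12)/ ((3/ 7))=697/ 36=19.36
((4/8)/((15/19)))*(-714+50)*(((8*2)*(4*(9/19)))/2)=-31872/5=-6374.40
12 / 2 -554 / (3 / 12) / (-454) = 2470 / 227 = 10.88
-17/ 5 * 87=-1479/ 5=-295.80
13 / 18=0.72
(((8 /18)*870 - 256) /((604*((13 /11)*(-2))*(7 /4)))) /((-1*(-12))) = -77 /17667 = -0.00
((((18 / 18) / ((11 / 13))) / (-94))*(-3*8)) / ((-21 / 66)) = -312 / 329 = -0.95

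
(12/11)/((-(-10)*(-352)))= -3/9680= -0.00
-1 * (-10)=10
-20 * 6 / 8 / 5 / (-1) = 3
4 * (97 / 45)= 388 / 45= 8.62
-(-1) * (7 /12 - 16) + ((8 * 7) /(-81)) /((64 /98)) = -2669 /162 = -16.48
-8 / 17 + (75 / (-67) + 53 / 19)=25958 / 21641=1.20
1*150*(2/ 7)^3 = 1200/ 343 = 3.50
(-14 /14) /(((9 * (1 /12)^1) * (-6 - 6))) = 1 /9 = 0.11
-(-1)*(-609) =-609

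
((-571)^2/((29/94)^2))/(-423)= -61295708/7569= -8098.26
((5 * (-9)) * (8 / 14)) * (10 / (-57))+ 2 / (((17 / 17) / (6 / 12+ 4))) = 1797 / 133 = 13.51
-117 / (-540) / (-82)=-13 / 4920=-0.00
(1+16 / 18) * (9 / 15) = 17 / 15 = 1.13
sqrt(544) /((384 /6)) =sqrt(34) /16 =0.36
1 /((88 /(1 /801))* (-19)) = -1 /1339272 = -0.00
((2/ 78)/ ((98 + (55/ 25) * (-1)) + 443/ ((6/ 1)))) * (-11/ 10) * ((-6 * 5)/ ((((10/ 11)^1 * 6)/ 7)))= 121/ 18902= 0.01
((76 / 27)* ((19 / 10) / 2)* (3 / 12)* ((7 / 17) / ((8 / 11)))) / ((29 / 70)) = 0.91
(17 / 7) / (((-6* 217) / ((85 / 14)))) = -1445 / 127596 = -0.01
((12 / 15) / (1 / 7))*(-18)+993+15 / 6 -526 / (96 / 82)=53449 / 120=445.41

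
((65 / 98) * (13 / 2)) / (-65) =-13 / 196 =-0.07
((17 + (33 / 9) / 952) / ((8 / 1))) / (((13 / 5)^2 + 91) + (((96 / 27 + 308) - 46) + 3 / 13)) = 47348925 / 8098648768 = 0.01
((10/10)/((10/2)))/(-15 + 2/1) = -1/65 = -0.02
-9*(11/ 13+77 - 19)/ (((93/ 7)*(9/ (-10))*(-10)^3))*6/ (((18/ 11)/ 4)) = -1309/ 2015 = -0.65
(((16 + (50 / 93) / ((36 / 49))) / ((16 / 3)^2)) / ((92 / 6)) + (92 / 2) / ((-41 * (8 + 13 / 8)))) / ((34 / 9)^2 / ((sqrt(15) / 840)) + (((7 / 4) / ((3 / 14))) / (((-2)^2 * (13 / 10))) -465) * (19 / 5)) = -237705907913721 * sqrt(15) / 24644157634311045182 -469304159610078351 / 22081165240342696483072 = -0.00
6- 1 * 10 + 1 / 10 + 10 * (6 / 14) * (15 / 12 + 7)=31.46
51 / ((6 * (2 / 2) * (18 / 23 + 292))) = 391 / 13468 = 0.03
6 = 6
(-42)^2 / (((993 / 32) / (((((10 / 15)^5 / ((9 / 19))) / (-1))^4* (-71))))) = -60852540698263552 / 2524072767530697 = -24.11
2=2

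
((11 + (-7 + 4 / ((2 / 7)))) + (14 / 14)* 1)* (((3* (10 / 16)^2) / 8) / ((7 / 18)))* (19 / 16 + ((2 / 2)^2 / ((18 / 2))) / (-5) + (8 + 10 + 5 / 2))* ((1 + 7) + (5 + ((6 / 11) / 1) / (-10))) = 79133727 / 39424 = 2007.25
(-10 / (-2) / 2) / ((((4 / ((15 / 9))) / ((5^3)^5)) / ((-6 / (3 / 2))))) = -762939453125 / 6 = -127156575520.83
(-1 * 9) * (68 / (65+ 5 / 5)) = -102 / 11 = -9.27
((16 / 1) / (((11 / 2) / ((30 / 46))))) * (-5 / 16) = -150 / 253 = -0.59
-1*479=-479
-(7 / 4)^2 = -49 / 16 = -3.06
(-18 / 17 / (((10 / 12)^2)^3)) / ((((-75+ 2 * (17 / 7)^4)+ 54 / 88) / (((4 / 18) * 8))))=157725646848 / 135103515625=1.17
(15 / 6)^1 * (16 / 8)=5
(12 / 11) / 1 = 12 / 11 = 1.09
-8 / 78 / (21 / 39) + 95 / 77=241 / 231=1.04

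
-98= -98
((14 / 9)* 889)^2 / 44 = 43463.22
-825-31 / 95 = -78406 / 95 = -825.33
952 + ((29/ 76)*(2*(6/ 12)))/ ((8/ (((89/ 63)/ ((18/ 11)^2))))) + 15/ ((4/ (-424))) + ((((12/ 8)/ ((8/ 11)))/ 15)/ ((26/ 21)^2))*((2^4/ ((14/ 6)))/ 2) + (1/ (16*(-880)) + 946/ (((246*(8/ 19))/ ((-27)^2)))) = 56947755528618793/ 9459155946240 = 6020.38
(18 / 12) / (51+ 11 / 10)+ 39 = 20334 / 521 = 39.03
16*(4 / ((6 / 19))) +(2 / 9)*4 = 1832 / 9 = 203.56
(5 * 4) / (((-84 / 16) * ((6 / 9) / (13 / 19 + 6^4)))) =-985480 / 133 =-7409.62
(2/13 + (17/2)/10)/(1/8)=522/65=8.03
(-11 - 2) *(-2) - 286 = -260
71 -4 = 67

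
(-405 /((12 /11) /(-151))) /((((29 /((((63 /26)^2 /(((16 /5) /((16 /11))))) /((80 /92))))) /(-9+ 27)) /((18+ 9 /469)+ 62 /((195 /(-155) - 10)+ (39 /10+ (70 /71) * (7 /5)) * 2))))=-305212021387058205 /40328721472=-7568105.56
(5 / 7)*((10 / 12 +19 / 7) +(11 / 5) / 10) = 1978 / 735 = 2.69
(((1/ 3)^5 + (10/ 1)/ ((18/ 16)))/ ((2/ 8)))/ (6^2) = 2161/ 2187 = 0.99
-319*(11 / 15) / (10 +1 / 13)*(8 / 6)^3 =-2919488 / 53055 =-55.03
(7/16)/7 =1/16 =0.06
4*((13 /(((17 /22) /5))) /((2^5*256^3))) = 0.00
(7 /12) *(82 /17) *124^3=273600544 /51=5364716.55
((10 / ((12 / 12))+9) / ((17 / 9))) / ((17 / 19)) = 3249 / 289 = 11.24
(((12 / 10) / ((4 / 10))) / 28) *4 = 3 / 7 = 0.43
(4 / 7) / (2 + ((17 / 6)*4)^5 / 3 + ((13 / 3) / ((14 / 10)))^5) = 7001316 / 767138547649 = 0.00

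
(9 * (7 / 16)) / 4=63 / 64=0.98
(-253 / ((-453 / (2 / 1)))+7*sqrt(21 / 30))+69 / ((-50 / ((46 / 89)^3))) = 7396642174 / 7983773925+7*sqrt(70) / 10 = 6.78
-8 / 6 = -4 / 3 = -1.33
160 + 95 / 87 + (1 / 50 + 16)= 770437 / 4350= 177.11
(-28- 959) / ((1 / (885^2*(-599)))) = 463052801925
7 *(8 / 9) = 56 / 9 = 6.22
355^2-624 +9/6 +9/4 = 501619/4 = 125404.75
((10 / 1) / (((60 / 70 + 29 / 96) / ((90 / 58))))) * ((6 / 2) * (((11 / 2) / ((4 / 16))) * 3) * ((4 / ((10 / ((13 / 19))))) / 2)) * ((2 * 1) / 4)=77837760 / 429229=181.34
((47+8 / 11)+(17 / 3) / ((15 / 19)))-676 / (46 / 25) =-3557656 / 11385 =-312.49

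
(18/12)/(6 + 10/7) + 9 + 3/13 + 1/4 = 1007/104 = 9.68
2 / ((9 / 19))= 38 / 9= 4.22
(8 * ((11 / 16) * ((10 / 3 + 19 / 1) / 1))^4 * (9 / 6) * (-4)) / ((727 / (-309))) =30388353943783 / 26800128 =1133888.39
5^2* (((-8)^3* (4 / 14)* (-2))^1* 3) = 153600 / 7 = 21942.86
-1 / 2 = -0.50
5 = 5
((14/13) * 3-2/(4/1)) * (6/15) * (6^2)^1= 2556/65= 39.32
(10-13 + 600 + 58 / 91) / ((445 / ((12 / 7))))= 130524 / 56693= 2.30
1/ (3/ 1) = 0.33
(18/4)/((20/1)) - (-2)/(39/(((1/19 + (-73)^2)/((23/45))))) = 121553529/227240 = 534.91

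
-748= -748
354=354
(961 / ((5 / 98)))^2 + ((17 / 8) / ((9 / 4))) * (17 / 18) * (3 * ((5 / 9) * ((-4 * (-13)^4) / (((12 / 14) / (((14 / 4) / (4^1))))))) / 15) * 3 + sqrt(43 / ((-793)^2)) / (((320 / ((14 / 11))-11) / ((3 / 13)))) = 7 * sqrt(43) / 5783349 + 103443686350151 / 291600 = 354745152.09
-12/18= -2/3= -0.67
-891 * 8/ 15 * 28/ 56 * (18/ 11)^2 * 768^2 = -20639121408/ 55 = -375256752.87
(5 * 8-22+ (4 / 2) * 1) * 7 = 140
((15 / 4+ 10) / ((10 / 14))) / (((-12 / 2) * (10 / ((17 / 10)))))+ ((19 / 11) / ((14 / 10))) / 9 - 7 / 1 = -4107179 / 554400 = -7.41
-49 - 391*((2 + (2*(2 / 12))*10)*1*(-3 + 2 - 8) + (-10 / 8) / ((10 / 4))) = 37829 / 2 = 18914.50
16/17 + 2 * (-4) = -120/17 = -7.06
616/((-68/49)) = -7546/17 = -443.88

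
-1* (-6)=6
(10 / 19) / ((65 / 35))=70 / 247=0.28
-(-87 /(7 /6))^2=-272484 /49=-5560.90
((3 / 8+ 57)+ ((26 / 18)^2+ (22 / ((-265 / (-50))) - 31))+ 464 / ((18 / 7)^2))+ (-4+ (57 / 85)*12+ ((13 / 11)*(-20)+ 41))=1329377987 / 10703880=124.20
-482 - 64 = -546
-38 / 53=-0.72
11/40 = 0.28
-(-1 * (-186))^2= -34596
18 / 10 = 1.80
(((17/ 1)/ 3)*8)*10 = 1360/ 3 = 453.33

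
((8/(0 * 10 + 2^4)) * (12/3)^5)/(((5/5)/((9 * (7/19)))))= 32256/19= 1697.68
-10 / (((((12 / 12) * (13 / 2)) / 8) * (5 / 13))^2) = -512 / 5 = -102.40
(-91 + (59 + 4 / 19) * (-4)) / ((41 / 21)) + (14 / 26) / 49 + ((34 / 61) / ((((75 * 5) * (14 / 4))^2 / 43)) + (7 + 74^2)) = 22624554514238321 / 4256662921875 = 5315.09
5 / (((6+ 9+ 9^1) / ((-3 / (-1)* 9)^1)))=45 / 8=5.62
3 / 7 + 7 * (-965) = -47282 / 7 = -6754.57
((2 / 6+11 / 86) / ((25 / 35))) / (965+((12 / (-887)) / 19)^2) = 13917156841 / 20798046461730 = 0.00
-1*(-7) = 7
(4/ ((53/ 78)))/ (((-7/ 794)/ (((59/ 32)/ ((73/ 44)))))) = -20096934/ 27083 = -742.05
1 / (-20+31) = 1 / 11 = 0.09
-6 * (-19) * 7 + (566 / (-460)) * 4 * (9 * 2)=81582 / 115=709.41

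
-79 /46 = -1.72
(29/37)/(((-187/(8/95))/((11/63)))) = -0.00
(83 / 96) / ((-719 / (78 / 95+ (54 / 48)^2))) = -351007 / 139888640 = -0.00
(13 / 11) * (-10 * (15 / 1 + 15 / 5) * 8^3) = -1198080 / 11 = -108916.36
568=568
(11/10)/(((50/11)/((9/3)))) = 363/500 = 0.73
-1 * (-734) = 734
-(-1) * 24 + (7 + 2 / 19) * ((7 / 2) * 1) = 1857 / 38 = 48.87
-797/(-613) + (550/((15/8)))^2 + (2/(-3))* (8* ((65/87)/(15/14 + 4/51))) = 11302019317477/131354253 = 86042.28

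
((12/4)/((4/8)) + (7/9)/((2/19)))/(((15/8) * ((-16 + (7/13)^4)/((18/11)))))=-55065608/75004875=-0.73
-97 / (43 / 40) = -3880 / 43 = -90.23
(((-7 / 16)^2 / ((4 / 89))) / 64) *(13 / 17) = 56693 / 1114112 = 0.05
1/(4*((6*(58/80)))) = 5/87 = 0.06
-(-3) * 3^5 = 729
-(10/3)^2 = -11.11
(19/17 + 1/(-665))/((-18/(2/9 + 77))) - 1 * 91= -1949198/20349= -95.79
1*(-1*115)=-115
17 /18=0.94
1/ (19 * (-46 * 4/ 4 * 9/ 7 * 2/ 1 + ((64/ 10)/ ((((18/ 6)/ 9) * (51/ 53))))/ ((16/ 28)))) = -595/ 942476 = -0.00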